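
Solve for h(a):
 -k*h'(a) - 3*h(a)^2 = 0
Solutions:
 h(a) = k/(C1*k + 3*a)


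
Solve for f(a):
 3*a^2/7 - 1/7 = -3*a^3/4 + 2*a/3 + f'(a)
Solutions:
 f(a) = C1 + 3*a^4/16 + a^3/7 - a^2/3 - a/7


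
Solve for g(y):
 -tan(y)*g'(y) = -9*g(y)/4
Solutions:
 g(y) = C1*sin(y)^(9/4)


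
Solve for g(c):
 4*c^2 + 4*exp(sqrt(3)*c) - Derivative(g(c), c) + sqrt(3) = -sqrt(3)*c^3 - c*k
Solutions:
 g(c) = C1 + sqrt(3)*c^4/4 + 4*c^3/3 + c^2*k/2 + sqrt(3)*c + 4*sqrt(3)*exp(sqrt(3)*c)/3


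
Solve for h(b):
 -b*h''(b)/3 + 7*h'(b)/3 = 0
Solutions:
 h(b) = C1 + C2*b^8


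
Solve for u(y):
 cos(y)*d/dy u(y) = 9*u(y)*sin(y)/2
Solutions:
 u(y) = C1/cos(y)^(9/2)


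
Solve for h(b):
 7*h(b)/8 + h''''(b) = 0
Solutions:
 h(b) = (C1*sin(2^(3/4)*7^(1/4)*b/4) + C2*cos(2^(3/4)*7^(1/4)*b/4))*exp(-2^(3/4)*7^(1/4)*b/4) + (C3*sin(2^(3/4)*7^(1/4)*b/4) + C4*cos(2^(3/4)*7^(1/4)*b/4))*exp(2^(3/4)*7^(1/4)*b/4)


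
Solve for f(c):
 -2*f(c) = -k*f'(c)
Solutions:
 f(c) = C1*exp(2*c/k)


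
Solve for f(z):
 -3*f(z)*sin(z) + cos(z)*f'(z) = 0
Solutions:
 f(z) = C1/cos(z)^3


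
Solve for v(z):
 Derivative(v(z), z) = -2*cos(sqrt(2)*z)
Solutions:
 v(z) = C1 - sqrt(2)*sin(sqrt(2)*z)


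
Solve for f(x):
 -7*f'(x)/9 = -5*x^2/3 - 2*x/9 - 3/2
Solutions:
 f(x) = C1 + 5*x^3/7 + x^2/7 + 27*x/14


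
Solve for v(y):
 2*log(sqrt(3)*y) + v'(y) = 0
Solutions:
 v(y) = C1 - 2*y*log(y) - y*log(3) + 2*y


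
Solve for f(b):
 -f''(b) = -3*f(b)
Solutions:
 f(b) = C1*exp(-sqrt(3)*b) + C2*exp(sqrt(3)*b)


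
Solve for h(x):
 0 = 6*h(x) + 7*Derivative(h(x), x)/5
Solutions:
 h(x) = C1*exp(-30*x/7)


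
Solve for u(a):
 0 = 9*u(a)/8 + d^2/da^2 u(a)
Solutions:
 u(a) = C1*sin(3*sqrt(2)*a/4) + C2*cos(3*sqrt(2)*a/4)


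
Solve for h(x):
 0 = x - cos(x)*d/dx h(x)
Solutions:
 h(x) = C1 + Integral(x/cos(x), x)


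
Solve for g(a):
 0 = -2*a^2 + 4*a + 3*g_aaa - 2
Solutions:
 g(a) = C1 + C2*a + C3*a^2 + a^5/90 - a^4/18 + a^3/9


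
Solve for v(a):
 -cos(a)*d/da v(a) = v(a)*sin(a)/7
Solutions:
 v(a) = C1*cos(a)^(1/7)


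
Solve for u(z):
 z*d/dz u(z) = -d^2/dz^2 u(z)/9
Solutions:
 u(z) = C1 + C2*erf(3*sqrt(2)*z/2)


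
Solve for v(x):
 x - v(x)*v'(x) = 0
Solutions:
 v(x) = -sqrt(C1 + x^2)
 v(x) = sqrt(C1 + x^2)


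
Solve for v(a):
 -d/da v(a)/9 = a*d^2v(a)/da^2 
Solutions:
 v(a) = C1 + C2*a^(8/9)


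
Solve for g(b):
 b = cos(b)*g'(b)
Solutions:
 g(b) = C1 + Integral(b/cos(b), b)


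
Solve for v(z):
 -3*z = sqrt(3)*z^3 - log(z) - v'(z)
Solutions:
 v(z) = C1 + sqrt(3)*z^4/4 + 3*z^2/2 - z*log(z) + z


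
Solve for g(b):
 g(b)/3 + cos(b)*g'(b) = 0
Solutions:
 g(b) = C1*(sin(b) - 1)^(1/6)/(sin(b) + 1)^(1/6)


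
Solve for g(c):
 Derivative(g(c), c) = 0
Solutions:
 g(c) = C1


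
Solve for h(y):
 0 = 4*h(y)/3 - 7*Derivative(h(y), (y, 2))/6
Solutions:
 h(y) = C1*exp(-2*sqrt(14)*y/7) + C2*exp(2*sqrt(14)*y/7)


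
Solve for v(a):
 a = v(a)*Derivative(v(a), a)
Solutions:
 v(a) = -sqrt(C1 + a^2)
 v(a) = sqrt(C1 + a^2)


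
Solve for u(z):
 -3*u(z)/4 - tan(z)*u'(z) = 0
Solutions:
 u(z) = C1/sin(z)^(3/4)


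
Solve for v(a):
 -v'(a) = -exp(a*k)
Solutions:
 v(a) = C1 + exp(a*k)/k


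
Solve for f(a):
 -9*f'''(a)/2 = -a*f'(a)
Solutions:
 f(a) = C1 + Integral(C2*airyai(6^(1/3)*a/3) + C3*airybi(6^(1/3)*a/3), a)


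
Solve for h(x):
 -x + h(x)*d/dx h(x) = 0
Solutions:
 h(x) = -sqrt(C1 + x^2)
 h(x) = sqrt(C1 + x^2)


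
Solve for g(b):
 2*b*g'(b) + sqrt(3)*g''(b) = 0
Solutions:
 g(b) = C1 + C2*erf(3^(3/4)*b/3)


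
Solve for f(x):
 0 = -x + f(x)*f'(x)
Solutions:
 f(x) = -sqrt(C1 + x^2)
 f(x) = sqrt(C1 + x^2)


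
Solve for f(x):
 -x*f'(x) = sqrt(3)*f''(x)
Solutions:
 f(x) = C1 + C2*erf(sqrt(2)*3^(3/4)*x/6)


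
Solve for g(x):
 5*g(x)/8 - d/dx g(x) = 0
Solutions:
 g(x) = C1*exp(5*x/8)


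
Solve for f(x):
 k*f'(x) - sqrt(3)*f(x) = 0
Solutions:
 f(x) = C1*exp(sqrt(3)*x/k)


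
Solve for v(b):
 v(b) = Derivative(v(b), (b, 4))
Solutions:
 v(b) = C1*exp(-b) + C2*exp(b) + C3*sin(b) + C4*cos(b)


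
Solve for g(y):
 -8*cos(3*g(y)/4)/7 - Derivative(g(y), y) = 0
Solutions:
 8*y/7 - 2*log(sin(3*g(y)/4) - 1)/3 + 2*log(sin(3*g(y)/4) + 1)/3 = C1


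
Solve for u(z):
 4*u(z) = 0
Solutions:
 u(z) = 0


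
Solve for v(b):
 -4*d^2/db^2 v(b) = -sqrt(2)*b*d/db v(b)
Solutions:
 v(b) = C1 + C2*erfi(2^(3/4)*b/4)


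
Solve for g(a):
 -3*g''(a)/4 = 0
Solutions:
 g(a) = C1 + C2*a


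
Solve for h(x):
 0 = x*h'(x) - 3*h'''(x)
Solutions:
 h(x) = C1 + Integral(C2*airyai(3^(2/3)*x/3) + C3*airybi(3^(2/3)*x/3), x)


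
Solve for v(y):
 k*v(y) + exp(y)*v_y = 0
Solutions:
 v(y) = C1*exp(k*exp(-y))


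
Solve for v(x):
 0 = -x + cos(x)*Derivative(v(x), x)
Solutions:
 v(x) = C1 + Integral(x/cos(x), x)


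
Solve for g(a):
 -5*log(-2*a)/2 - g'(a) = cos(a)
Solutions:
 g(a) = C1 - 5*a*log(-a)/2 - 5*a*log(2)/2 + 5*a/2 - sin(a)


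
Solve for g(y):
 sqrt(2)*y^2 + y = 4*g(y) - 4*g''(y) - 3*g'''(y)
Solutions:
 g(y) = C1*exp(-y*(8*2^(2/3)/(9*sqrt(537) + 211)^(1/3) + 8 + 2^(1/3)*(9*sqrt(537) + 211)^(1/3))/18)*sin(2^(1/3)*sqrt(3)*y*(-(9*sqrt(537) + 211)^(1/3) + 8*2^(1/3)/(9*sqrt(537) + 211)^(1/3))/18) + C2*exp(-y*(8*2^(2/3)/(9*sqrt(537) + 211)^(1/3) + 8 + 2^(1/3)*(9*sqrt(537) + 211)^(1/3))/18)*cos(2^(1/3)*sqrt(3)*y*(-(9*sqrt(537) + 211)^(1/3) + 8*2^(1/3)/(9*sqrt(537) + 211)^(1/3))/18) + C3*exp(y*(-4 + 8*2^(2/3)/(9*sqrt(537) + 211)^(1/3) + 2^(1/3)*(9*sqrt(537) + 211)^(1/3))/9) + sqrt(2)*y^2/4 + y/4 + sqrt(2)/2


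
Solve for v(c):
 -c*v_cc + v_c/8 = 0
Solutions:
 v(c) = C1 + C2*c^(9/8)


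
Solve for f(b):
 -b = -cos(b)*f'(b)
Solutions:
 f(b) = C1 + Integral(b/cos(b), b)


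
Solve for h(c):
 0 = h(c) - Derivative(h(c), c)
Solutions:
 h(c) = C1*exp(c)


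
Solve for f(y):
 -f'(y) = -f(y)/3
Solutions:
 f(y) = C1*exp(y/3)


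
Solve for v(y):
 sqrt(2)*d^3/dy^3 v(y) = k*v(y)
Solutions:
 v(y) = C1*exp(2^(5/6)*k^(1/3)*y/2) + C2*exp(2^(5/6)*k^(1/3)*y*(-1 + sqrt(3)*I)/4) + C3*exp(-2^(5/6)*k^(1/3)*y*(1 + sqrt(3)*I)/4)


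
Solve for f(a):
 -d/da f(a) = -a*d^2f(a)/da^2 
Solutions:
 f(a) = C1 + C2*a^2


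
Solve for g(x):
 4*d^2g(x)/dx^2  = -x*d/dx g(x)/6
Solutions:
 g(x) = C1 + C2*erf(sqrt(3)*x/12)


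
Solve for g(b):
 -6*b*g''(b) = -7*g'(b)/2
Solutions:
 g(b) = C1 + C2*b^(19/12)


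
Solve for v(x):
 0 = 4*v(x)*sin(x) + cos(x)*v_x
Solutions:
 v(x) = C1*cos(x)^4


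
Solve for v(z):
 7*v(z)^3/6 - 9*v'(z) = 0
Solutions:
 v(z) = -3*sqrt(3)*sqrt(-1/(C1 + 7*z))
 v(z) = 3*sqrt(3)*sqrt(-1/(C1 + 7*z))


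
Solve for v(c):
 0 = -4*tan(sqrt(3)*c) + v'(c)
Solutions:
 v(c) = C1 - 4*sqrt(3)*log(cos(sqrt(3)*c))/3


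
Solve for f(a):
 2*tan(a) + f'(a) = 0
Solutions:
 f(a) = C1 + 2*log(cos(a))


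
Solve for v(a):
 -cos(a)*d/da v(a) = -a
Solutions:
 v(a) = C1 + Integral(a/cos(a), a)


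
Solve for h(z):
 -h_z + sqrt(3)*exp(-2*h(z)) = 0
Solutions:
 h(z) = log(-sqrt(C1 + 2*sqrt(3)*z))
 h(z) = log(C1 + 2*sqrt(3)*z)/2


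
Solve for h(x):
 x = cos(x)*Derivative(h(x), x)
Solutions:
 h(x) = C1 + Integral(x/cos(x), x)


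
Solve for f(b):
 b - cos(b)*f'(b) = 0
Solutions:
 f(b) = C1 + Integral(b/cos(b), b)


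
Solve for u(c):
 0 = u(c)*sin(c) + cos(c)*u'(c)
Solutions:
 u(c) = C1*cos(c)


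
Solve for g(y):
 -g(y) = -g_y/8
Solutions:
 g(y) = C1*exp(8*y)


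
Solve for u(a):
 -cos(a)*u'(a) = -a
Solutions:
 u(a) = C1 + Integral(a/cos(a), a)


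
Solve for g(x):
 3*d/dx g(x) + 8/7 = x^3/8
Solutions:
 g(x) = C1 + x^4/96 - 8*x/21


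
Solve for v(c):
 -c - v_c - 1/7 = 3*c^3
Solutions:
 v(c) = C1 - 3*c^4/4 - c^2/2 - c/7


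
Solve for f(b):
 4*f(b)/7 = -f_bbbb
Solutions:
 f(b) = (C1*sin(7^(3/4)*b/7) + C2*cos(7^(3/4)*b/7))*exp(-7^(3/4)*b/7) + (C3*sin(7^(3/4)*b/7) + C4*cos(7^(3/4)*b/7))*exp(7^(3/4)*b/7)


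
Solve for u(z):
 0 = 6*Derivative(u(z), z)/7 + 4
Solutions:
 u(z) = C1 - 14*z/3


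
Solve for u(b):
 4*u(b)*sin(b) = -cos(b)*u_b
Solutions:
 u(b) = C1*cos(b)^4


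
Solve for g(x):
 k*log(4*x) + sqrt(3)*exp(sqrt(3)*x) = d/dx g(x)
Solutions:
 g(x) = C1 + k*x*log(x) + k*x*(-1 + 2*log(2)) + exp(sqrt(3)*x)


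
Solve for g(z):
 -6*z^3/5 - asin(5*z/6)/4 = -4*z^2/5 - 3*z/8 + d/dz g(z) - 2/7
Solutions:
 g(z) = C1 - 3*z^4/10 + 4*z^3/15 + 3*z^2/16 - z*asin(5*z/6)/4 + 2*z/7 - sqrt(36 - 25*z^2)/20


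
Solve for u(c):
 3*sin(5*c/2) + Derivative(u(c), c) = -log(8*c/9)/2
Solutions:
 u(c) = C1 - c*log(c)/2 - 3*c*log(2)/2 + c/2 + c*log(3) + 6*cos(5*c/2)/5


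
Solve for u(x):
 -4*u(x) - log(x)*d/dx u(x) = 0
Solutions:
 u(x) = C1*exp(-4*li(x))


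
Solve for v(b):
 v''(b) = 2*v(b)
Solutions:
 v(b) = C1*exp(-sqrt(2)*b) + C2*exp(sqrt(2)*b)


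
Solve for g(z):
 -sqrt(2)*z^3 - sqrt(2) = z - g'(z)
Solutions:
 g(z) = C1 + sqrt(2)*z^4/4 + z^2/2 + sqrt(2)*z


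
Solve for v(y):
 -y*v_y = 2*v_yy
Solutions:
 v(y) = C1 + C2*erf(y/2)


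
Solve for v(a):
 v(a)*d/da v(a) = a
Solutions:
 v(a) = -sqrt(C1 + a^2)
 v(a) = sqrt(C1 + a^2)


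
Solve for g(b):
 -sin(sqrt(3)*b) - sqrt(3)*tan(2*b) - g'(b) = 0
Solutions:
 g(b) = C1 + sqrt(3)*log(cos(2*b))/2 + sqrt(3)*cos(sqrt(3)*b)/3


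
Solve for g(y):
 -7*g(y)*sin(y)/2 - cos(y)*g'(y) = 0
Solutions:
 g(y) = C1*cos(y)^(7/2)


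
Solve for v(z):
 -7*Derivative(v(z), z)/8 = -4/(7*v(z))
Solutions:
 v(z) = -sqrt(C1 + 64*z)/7
 v(z) = sqrt(C1 + 64*z)/7


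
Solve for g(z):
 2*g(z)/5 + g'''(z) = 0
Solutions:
 g(z) = C3*exp(-2^(1/3)*5^(2/3)*z/5) + (C1*sin(2^(1/3)*sqrt(3)*5^(2/3)*z/10) + C2*cos(2^(1/3)*sqrt(3)*5^(2/3)*z/10))*exp(2^(1/3)*5^(2/3)*z/10)


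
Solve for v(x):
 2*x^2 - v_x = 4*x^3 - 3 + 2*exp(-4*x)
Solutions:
 v(x) = C1 - x^4 + 2*x^3/3 + 3*x + exp(-4*x)/2


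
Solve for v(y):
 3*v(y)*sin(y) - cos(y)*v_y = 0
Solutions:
 v(y) = C1/cos(y)^3


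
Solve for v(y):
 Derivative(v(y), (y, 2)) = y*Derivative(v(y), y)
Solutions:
 v(y) = C1 + C2*erfi(sqrt(2)*y/2)


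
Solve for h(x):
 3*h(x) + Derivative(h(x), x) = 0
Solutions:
 h(x) = C1*exp(-3*x)


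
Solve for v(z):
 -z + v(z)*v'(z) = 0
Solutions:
 v(z) = -sqrt(C1 + z^2)
 v(z) = sqrt(C1 + z^2)


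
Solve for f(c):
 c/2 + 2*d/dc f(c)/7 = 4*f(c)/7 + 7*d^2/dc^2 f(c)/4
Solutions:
 f(c) = 7*c/8 + (C1*sin(16*sqrt(3)*c/49) + C2*cos(16*sqrt(3)*c/49))*exp(4*c/49) + 7/16


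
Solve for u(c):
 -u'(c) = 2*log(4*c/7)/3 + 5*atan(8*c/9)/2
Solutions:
 u(c) = C1 - 2*c*log(c)/3 - 5*c*atan(8*c/9)/2 - 4*c*log(2)/3 + 2*c/3 + 2*c*log(7)/3 + 45*log(64*c^2 + 81)/32


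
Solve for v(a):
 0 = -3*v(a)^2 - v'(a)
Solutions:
 v(a) = 1/(C1 + 3*a)


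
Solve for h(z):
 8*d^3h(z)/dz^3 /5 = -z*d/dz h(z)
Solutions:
 h(z) = C1 + Integral(C2*airyai(-5^(1/3)*z/2) + C3*airybi(-5^(1/3)*z/2), z)


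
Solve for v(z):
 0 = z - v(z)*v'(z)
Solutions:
 v(z) = -sqrt(C1 + z^2)
 v(z) = sqrt(C1 + z^2)


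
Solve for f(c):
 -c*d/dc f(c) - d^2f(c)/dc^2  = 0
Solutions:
 f(c) = C1 + C2*erf(sqrt(2)*c/2)


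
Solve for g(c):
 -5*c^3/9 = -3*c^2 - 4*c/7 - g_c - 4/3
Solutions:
 g(c) = C1 + 5*c^4/36 - c^3 - 2*c^2/7 - 4*c/3


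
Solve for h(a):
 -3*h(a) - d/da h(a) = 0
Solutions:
 h(a) = C1*exp(-3*a)


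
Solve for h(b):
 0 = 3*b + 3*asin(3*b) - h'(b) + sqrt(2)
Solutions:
 h(b) = C1 + 3*b^2/2 + 3*b*asin(3*b) + sqrt(2)*b + sqrt(1 - 9*b^2)


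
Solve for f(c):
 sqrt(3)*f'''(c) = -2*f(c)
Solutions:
 f(c) = C3*exp(-2^(1/3)*3^(5/6)*c/3) + (C1*sin(6^(1/3)*c/2) + C2*cos(6^(1/3)*c/2))*exp(2^(1/3)*3^(5/6)*c/6)


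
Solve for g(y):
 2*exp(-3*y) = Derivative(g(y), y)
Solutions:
 g(y) = C1 - 2*exp(-3*y)/3


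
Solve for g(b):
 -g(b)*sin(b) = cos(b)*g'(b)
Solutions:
 g(b) = C1*cos(b)


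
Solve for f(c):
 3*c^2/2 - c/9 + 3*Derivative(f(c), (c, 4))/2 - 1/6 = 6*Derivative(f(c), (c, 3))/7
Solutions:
 f(c) = C1 + C2*c + C3*c^2 + C4*exp(4*c/7) + 7*c^5/240 + 1295*c^4/5184 + 8897*c^3/5184


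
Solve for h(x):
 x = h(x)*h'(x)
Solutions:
 h(x) = -sqrt(C1 + x^2)
 h(x) = sqrt(C1 + x^2)


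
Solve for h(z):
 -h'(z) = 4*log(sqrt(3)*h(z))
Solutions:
 Integral(1/(2*log(_y) + log(3)), (_y, h(z)))/2 = C1 - z


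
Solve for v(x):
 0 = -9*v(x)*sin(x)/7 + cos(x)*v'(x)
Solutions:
 v(x) = C1/cos(x)^(9/7)


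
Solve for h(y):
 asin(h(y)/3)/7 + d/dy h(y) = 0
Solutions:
 Integral(1/asin(_y/3), (_y, h(y))) = C1 - y/7


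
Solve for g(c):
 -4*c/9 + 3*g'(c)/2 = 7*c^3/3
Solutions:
 g(c) = C1 + 7*c^4/18 + 4*c^2/27


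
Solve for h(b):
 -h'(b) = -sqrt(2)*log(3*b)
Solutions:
 h(b) = C1 + sqrt(2)*b*log(b) - sqrt(2)*b + sqrt(2)*b*log(3)


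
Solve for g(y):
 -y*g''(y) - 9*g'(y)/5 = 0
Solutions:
 g(y) = C1 + C2/y^(4/5)


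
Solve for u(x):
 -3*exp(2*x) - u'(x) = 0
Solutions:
 u(x) = C1 - 3*exp(2*x)/2


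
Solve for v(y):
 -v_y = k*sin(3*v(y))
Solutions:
 v(y) = -acos((-C1 - exp(6*k*y))/(C1 - exp(6*k*y)))/3 + 2*pi/3
 v(y) = acos((-C1 - exp(6*k*y))/(C1 - exp(6*k*y)))/3


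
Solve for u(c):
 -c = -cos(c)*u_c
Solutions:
 u(c) = C1 + Integral(c/cos(c), c)


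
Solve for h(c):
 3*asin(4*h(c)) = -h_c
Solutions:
 Integral(1/asin(4*_y), (_y, h(c))) = C1 - 3*c


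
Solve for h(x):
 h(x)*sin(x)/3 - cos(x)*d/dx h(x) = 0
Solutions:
 h(x) = C1/cos(x)^(1/3)


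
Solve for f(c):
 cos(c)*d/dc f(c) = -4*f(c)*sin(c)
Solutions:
 f(c) = C1*cos(c)^4


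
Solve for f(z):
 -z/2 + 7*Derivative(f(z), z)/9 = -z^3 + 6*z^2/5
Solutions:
 f(z) = C1 - 9*z^4/28 + 18*z^3/35 + 9*z^2/28


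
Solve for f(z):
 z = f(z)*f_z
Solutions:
 f(z) = -sqrt(C1 + z^2)
 f(z) = sqrt(C1 + z^2)


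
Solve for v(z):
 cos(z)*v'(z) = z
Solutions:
 v(z) = C1 + Integral(z/cos(z), z)


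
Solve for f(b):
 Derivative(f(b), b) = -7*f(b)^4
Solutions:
 f(b) = (-3^(2/3) - 3*3^(1/6)*I)*(1/(C1 + 7*b))^(1/3)/6
 f(b) = (-3^(2/3) + 3*3^(1/6)*I)*(1/(C1 + 7*b))^(1/3)/6
 f(b) = (1/(C1 + 21*b))^(1/3)


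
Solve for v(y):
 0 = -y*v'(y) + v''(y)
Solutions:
 v(y) = C1 + C2*erfi(sqrt(2)*y/2)


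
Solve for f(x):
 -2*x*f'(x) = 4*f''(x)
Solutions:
 f(x) = C1 + C2*erf(x/2)


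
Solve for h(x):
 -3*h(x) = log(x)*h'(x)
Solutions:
 h(x) = C1*exp(-3*li(x))


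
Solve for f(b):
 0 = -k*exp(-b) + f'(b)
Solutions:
 f(b) = C1 - k*exp(-b)


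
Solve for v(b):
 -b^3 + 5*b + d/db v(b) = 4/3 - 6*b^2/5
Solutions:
 v(b) = C1 + b^4/4 - 2*b^3/5 - 5*b^2/2 + 4*b/3


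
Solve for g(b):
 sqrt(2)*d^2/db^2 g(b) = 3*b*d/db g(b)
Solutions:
 g(b) = C1 + C2*erfi(2^(1/4)*sqrt(3)*b/2)


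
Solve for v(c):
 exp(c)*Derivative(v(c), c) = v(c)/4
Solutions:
 v(c) = C1*exp(-exp(-c)/4)


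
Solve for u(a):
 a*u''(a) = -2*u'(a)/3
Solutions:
 u(a) = C1 + C2*a^(1/3)


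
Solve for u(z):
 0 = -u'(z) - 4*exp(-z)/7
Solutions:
 u(z) = C1 + 4*exp(-z)/7


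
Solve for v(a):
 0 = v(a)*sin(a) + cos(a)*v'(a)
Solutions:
 v(a) = C1*cos(a)


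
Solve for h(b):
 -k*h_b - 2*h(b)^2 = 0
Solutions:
 h(b) = k/(C1*k + 2*b)


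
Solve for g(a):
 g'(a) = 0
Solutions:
 g(a) = C1


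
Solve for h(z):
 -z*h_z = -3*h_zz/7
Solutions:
 h(z) = C1 + C2*erfi(sqrt(42)*z/6)


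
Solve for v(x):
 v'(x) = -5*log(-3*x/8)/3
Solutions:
 v(x) = C1 - 5*x*log(-x)/3 + x*(-5*log(3)/3 + 5/3 + 5*log(2))


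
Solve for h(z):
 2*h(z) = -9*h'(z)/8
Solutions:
 h(z) = C1*exp(-16*z/9)


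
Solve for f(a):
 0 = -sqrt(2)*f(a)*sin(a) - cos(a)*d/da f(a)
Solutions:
 f(a) = C1*cos(a)^(sqrt(2))


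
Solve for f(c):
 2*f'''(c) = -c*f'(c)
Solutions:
 f(c) = C1 + Integral(C2*airyai(-2^(2/3)*c/2) + C3*airybi(-2^(2/3)*c/2), c)


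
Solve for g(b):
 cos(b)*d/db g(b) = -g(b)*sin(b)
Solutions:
 g(b) = C1*cos(b)


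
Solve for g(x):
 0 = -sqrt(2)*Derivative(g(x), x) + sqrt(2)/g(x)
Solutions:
 g(x) = -sqrt(C1 + 2*x)
 g(x) = sqrt(C1 + 2*x)


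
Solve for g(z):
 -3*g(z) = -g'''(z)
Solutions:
 g(z) = C3*exp(3^(1/3)*z) + (C1*sin(3^(5/6)*z/2) + C2*cos(3^(5/6)*z/2))*exp(-3^(1/3)*z/2)


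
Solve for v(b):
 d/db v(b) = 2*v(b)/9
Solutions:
 v(b) = C1*exp(2*b/9)


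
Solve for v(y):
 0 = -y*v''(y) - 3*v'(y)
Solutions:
 v(y) = C1 + C2/y^2


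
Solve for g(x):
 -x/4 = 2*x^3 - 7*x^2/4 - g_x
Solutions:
 g(x) = C1 + x^4/2 - 7*x^3/12 + x^2/8


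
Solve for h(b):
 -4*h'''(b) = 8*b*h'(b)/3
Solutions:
 h(b) = C1 + Integral(C2*airyai(-2^(1/3)*3^(2/3)*b/3) + C3*airybi(-2^(1/3)*3^(2/3)*b/3), b)


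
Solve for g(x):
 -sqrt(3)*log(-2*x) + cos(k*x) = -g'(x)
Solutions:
 g(x) = C1 + sqrt(3)*x*(log(-x) - 1) + sqrt(3)*x*log(2) - Piecewise((sin(k*x)/k, Ne(k, 0)), (x, True))


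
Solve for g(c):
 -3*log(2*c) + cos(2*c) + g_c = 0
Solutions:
 g(c) = C1 + 3*c*log(c) - 3*c + 3*c*log(2) - sin(2*c)/2


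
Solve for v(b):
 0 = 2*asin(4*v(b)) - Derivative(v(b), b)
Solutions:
 Integral(1/asin(4*_y), (_y, v(b))) = C1 + 2*b


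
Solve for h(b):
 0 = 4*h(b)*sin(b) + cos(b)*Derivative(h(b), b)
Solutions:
 h(b) = C1*cos(b)^4


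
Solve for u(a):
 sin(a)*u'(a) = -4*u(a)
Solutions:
 u(a) = C1*(cos(a)^2 + 2*cos(a) + 1)/(cos(a)^2 - 2*cos(a) + 1)


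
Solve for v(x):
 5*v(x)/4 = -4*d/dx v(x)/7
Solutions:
 v(x) = C1*exp(-35*x/16)


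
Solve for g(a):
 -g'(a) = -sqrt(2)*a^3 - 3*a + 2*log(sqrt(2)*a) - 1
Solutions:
 g(a) = C1 + sqrt(2)*a^4/4 + 3*a^2/2 - 2*a*log(a) - a*log(2) + 3*a


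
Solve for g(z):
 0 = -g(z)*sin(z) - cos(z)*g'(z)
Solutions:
 g(z) = C1*cos(z)


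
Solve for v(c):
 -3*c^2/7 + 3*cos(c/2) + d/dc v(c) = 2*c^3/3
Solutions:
 v(c) = C1 + c^4/6 + c^3/7 - 6*sin(c/2)


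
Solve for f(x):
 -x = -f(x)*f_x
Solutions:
 f(x) = -sqrt(C1 + x^2)
 f(x) = sqrt(C1 + x^2)


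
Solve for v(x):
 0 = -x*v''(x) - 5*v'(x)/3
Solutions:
 v(x) = C1 + C2/x^(2/3)


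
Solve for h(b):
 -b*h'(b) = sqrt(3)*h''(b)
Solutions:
 h(b) = C1 + C2*erf(sqrt(2)*3^(3/4)*b/6)


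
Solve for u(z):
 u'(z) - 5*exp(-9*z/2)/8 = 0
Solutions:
 u(z) = C1 - 5*exp(-9*z/2)/36


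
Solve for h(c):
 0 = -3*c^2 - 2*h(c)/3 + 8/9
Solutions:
 h(c) = 4/3 - 9*c^2/2


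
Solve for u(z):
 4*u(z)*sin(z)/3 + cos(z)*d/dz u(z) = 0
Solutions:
 u(z) = C1*cos(z)^(4/3)


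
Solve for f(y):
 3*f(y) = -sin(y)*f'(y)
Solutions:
 f(y) = C1*(cos(y) + 1)^(3/2)/(cos(y) - 1)^(3/2)


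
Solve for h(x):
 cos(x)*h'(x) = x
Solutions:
 h(x) = C1 + Integral(x/cos(x), x)


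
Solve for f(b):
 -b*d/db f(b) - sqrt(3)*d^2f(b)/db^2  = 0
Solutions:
 f(b) = C1 + C2*erf(sqrt(2)*3^(3/4)*b/6)


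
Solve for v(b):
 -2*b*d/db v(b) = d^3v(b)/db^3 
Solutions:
 v(b) = C1 + Integral(C2*airyai(-2^(1/3)*b) + C3*airybi(-2^(1/3)*b), b)


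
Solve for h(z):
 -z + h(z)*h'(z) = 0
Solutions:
 h(z) = -sqrt(C1 + z^2)
 h(z) = sqrt(C1 + z^2)


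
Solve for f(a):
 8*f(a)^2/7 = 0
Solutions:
 f(a) = 0


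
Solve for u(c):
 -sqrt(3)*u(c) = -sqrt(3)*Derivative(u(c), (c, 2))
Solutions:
 u(c) = C1*exp(-c) + C2*exp(c)


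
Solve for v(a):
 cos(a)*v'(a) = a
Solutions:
 v(a) = C1 + Integral(a/cos(a), a)


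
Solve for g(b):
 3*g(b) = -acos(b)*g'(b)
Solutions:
 g(b) = C1*exp(-3*Integral(1/acos(b), b))


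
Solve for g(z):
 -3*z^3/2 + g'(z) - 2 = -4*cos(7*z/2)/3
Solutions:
 g(z) = C1 + 3*z^4/8 + 2*z - 8*sin(7*z/2)/21


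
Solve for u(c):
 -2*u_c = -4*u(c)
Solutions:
 u(c) = C1*exp(2*c)


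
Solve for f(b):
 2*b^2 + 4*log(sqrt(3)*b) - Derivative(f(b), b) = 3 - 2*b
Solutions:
 f(b) = C1 + 2*b^3/3 + b^2 + 4*b*log(b) - 7*b + b*log(9)


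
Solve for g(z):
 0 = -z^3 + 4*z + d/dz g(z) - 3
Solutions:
 g(z) = C1 + z^4/4 - 2*z^2 + 3*z


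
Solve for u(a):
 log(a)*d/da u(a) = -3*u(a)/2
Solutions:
 u(a) = C1*exp(-3*li(a)/2)


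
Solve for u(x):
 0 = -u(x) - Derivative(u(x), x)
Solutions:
 u(x) = C1*exp(-x)


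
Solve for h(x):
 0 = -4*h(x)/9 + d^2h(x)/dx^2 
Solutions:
 h(x) = C1*exp(-2*x/3) + C2*exp(2*x/3)


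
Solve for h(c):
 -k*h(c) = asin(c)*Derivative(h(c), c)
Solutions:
 h(c) = C1*exp(-k*Integral(1/asin(c), c))


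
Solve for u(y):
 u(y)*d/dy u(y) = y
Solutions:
 u(y) = -sqrt(C1 + y^2)
 u(y) = sqrt(C1 + y^2)


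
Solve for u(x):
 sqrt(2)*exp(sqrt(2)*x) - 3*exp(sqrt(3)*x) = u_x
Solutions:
 u(x) = C1 + exp(sqrt(2)*x) - sqrt(3)*exp(sqrt(3)*x)


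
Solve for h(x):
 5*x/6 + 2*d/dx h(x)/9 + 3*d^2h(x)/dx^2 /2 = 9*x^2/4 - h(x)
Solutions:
 h(x) = 9*x^2/4 - 11*x/6 + (C1*sin(sqrt(482)*x/27) + C2*cos(sqrt(482)*x/27))*exp(-2*x/27) - 685/108


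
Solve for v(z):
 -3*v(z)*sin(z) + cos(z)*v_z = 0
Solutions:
 v(z) = C1/cos(z)^3


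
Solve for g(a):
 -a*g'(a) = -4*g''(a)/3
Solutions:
 g(a) = C1 + C2*erfi(sqrt(6)*a/4)


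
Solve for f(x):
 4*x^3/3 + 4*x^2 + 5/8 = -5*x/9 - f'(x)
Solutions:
 f(x) = C1 - x^4/3 - 4*x^3/3 - 5*x^2/18 - 5*x/8


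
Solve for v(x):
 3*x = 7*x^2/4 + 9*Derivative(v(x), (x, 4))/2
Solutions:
 v(x) = C1 + C2*x + C3*x^2 + C4*x^3 - 7*x^6/6480 + x^5/180


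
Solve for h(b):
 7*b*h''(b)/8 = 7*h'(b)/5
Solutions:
 h(b) = C1 + C2*b^(13/5)


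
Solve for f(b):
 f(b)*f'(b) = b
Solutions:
 f(b) = -sqrt(C1 + b^2)
 f(b) = sqrt(C1 + b^2)


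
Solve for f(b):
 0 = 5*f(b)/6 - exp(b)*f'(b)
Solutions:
 f(b) = C1*exp(-5*exp(-b)/6)


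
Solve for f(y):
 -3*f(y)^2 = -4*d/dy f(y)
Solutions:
 f(y) = -4/(C1 + 3*y)


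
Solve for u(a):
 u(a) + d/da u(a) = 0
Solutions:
 u(a) = C1*exp(-a)


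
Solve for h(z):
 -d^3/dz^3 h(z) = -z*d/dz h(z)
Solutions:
 h(z) = C1 + Integral(C2*airyai(z) + C3*airybi(z), z)


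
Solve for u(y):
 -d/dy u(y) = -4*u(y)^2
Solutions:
 u(y) = -1/(C1 + 4*y)


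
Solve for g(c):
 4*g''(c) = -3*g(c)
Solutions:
 g(c) = C1*sin(sqrt(3)*c/2) + C2*cos(sqrt(3)*c/2)


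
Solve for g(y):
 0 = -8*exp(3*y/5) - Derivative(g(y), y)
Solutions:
 g(y) = C1 - 40*exp(3*y/5)/3


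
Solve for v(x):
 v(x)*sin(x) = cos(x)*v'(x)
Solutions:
 v(x) = C1/cos(x)


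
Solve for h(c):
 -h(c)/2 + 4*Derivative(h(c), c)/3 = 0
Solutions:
 h(c) = C1*exp(3*c/8)


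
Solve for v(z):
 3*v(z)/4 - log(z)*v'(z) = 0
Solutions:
 v(z) = C1*exp(3*li(z)/4)


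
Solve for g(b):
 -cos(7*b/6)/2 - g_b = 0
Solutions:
 g(b) = C1 - 3*sin(7*b/6)/7


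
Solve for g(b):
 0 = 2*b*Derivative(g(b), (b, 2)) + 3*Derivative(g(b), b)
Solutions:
 g(b) = C1 + C2/sqrt(b)


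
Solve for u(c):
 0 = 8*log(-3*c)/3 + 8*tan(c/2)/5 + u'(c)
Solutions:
 u(c) = C1 - 8*c*log(-c)/3 - 8*c*log(3)/3 + 8*c/3 + 16*log(cos(c/2))/5


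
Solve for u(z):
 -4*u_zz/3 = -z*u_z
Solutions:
 u(z) = C1 + C2*erfi(sqrt(6)*z/4)


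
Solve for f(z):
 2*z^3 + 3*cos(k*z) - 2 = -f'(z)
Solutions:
 f(z) = C1 - z^4/2 + 2*z - 3*sin(k*z)/k


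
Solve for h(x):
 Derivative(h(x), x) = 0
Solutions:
 h(x) = C1


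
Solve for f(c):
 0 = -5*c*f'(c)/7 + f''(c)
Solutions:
 f(c) = C1 + C2*erfi(sqrt(70)*c/14)


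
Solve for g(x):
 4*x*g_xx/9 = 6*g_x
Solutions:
 g(x) = C1 + C2*x^(29/2)


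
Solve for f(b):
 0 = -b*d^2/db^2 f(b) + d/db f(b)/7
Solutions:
 f(b) = C1 + C2*b^(8/7)


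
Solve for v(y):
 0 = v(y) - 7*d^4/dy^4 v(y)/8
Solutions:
 v(y) = C1*exp(-14^(3/4)*y/7) + C2*exp(14^(3/4)*y/7) + C3*sin(14^(3/4)*y/7) + C4*cos(14^(3/4)*y/7)


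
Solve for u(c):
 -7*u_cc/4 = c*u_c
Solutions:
 u(c) = C1 + C2*erf(sqrt(14)*c/7)


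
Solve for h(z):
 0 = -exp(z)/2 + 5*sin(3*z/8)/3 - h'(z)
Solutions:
 h(z) = C1 - exp(z)/2 - 40*cos(3*z/8)/9


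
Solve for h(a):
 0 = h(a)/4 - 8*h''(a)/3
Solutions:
 h(a) = C1*exp(-sqrt(6)*a/8) + C2*exp(sqrt(6)*a/8)


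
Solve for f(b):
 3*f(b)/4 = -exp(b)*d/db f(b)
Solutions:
 f(b) = C1*exp(3*exp(-b)/4)


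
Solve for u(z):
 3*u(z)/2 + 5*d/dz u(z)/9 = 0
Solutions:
 u(z) = C1*exp(-27*z/10)


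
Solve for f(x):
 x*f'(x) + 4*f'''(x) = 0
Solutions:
 f(x) = C1 + Integral(C2*airyai(-2^(1/3)*x/2) + C3*airybi(-2^(1/3)*x/2), x)


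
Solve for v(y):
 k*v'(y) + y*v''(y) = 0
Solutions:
 v(y) = C1 + y^(1 - re(k))*(C2*sin(log(y)*Abs(im(k))) + C3*cos(log(y)*im(k)))


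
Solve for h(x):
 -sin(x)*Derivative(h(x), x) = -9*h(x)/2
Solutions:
 h(x) = C1*(cos(x) - 1)^(1/4)*(cos(x)^2 - 2*cos(x) + 1)/((cos(x) + 1)^(1/4)*(cos(x)^2 + 2*cos(x) + 1))


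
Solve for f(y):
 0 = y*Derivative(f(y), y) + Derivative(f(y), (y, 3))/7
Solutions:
 f(y) = C1 + Integral(C2*airyai(-7^(1/3)*y) + C3*airybi(-7^(1/3)*y), y)


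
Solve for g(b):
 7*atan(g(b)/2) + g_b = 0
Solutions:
 Integral(1/atan(_y/2), (_y, g(b))) = C1 - 7*b


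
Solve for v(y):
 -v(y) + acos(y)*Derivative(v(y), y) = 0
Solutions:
 v(y) = C1*exp(Integral(1/acos(y), y))


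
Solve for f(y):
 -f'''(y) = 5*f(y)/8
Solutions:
 f(y) = C3*exp(-5^(1/3)*y/2) + (C1*sin(sqrt(3)*5^(1/3)*y/4) + C2*cos(sqrt(3)*5^(1/3)*y/4))*exp(5^(1/3)*y/4)


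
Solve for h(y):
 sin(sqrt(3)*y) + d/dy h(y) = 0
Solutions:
 h(y) = C1 + sqrt(3)*cos(sqrt(3)*y)/3


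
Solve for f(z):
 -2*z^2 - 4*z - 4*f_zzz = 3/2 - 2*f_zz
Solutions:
 f(z) = C1 + C2*z + C3*exp(z/2) + z^4/12 + z^3 + 51*z^2/8


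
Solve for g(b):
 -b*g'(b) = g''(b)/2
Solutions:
 g(b) = C1 + C2*erf(b)


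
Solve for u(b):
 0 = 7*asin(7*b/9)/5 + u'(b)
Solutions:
 u(b) = C1 - 7*b*asin(7*b/9)/5 - sqrt(81 - 49*b^2)/5


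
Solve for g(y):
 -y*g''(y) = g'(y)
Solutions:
 g(y) = C1 + C2*log(y)


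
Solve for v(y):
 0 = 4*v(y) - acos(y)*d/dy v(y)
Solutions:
 v(y) = C1*exp(4*Integral(1/acos(y), y))


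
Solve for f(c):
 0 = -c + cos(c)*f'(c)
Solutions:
 f(c) = C1 + Integral(c/cos(c), c)


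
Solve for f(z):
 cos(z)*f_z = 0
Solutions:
 f(z) = C1


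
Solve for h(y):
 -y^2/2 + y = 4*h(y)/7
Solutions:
 h(y) = 7*y*(2 - y)/8


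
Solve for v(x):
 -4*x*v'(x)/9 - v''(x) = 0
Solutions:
 v(x) = C1 + C2*erf(sqrt(2)*x/3)


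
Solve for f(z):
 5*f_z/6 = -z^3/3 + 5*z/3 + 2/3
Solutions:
 f(z) = C1 - z^4/10 + z^2 + 4*z/5


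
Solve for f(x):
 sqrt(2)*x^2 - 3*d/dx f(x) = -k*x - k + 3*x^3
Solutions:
 f(x) = C1 + k*x^2/6 + k*x/3 - x^4/4 + sqrt(2)*x^3/9


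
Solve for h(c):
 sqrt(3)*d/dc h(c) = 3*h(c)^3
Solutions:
 h(c) = -sqrt(2)*sqrt(-1/(C1 + sqrt(3)*c))/2
 h(c) = sqrt(2)*sqrt(-1/(C1 + sqrt(3)*c))/2


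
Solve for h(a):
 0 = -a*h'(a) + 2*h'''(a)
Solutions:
 h(a) = C1 + Integral(C2*airyai(2^(2/3)*a/2) + C3*airybi(2^(2/3)*a/2), a)


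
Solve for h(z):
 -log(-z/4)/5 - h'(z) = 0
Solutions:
 h(z) = C1 - z*log(-z)/5 + z*(1 + 2*log(2))/5


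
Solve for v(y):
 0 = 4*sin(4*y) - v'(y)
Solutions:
 v(y) = C1 - cos(4*y)


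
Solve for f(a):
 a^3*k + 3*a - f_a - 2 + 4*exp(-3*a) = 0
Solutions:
 f(a) = C1 + a^4*k/4 + 3*a^2/2 - 2*a - 4*exp(-3*a)/3


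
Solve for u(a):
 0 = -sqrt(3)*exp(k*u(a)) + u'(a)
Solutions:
 u(a) = Piecewise((log(-1/(C1*k + sqrt(3)*a*k))/k, Ne(k, 0)), (nan, True))
 u(a) = Piecewise((C1 + sqrt(3)*a, Eq(k, 0)), (nan, True))


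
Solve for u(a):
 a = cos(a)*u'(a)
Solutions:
 u(a) = C1 + Integral(a/cos(a), a)


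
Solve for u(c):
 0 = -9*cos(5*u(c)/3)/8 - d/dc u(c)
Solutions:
 9*c/8 - 3*log(sin(5*u(c)/3) - 1)/10 + 3*log(sin(5*u(c)/3) + 1)/10 = C1


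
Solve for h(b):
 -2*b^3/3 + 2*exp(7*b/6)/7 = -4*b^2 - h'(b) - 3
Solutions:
 h(b) = C1 + b^4/6 - 4*b^3/3 - 3*b - 12*exp(7*b/6)/49


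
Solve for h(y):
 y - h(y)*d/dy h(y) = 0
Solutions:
 h(y) = -sqrt(C1 + y^2)
 h(y) = sqrt(C1 + y^2)


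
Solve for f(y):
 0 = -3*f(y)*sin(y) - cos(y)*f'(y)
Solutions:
 f(y) = C1*cos(y)^3


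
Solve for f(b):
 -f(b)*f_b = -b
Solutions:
 f(b) = -sqrt(C1 + b^2)
 f(b) = sqrt(C1 + b^2)


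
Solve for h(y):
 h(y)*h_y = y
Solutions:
 h(y) = -sqrt(C1 + y^2)
 h(y) = sqrt(C1 + y^2)


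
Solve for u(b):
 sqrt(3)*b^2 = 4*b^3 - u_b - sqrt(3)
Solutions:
 u(b) = C1 + b^4 - sqrt(3)*b^3/3 - sqrt(3)*b


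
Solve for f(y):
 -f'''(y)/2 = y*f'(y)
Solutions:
 f(y) = C1 + Integral(C2*airyai(-2^(1/3)*y) + C3*airybi(-2^(1/3)*y), y)


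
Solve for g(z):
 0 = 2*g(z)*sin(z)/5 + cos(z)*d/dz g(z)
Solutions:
 g(z) = C1*cos(z)^(2/5)


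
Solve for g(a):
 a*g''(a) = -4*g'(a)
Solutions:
 g(a) = C1 + C2/a^3


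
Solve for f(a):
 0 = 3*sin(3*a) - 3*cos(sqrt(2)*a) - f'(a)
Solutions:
 f(a) = C1 - 3*sqrt(2)*sin(sqrt(2)*a)/2 - cos(3*a)


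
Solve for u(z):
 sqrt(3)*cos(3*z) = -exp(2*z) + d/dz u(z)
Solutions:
 u(z) = C1 + exp(2*z)/2 + sqrt(3)*sin(3*z)/3


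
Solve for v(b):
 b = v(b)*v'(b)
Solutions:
 v(b) = -sqrt(C1 + b^2)
 v(b) = sqrt(C1 + b^2)


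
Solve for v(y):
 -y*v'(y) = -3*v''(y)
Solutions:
 v(y) = C1 + C2*erfi(sqrt(6)*y/6)


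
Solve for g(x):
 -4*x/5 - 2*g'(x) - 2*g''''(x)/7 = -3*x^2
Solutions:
 g(x) = C1 + C4*exp(-7^(1/3)*x) + x^3/2 - x^2/5 + (C2*sin(sqrt(3)*7^(1/3)*x/2) + C3*cos(sqrt(3)*7^(1/3)*x/2))*exp(7^(1/3)*x/2)


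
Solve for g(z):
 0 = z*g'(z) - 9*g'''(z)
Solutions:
 g(z) = C1 + Integral(C2*airyai(3^(1/3)*z/3) + C3*airybi(3^(1/3)*z/3), z)


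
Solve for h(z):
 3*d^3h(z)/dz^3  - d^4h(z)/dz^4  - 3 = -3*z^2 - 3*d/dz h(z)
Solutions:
 h(z) = C1 + C2*exp(z*(-2^(2/3)*(sqrt(21) + 5)^(1/3)/4 - 2^(1/3)/(2*(sqrt(21) + 5)^(1/3)) + 1))*sin(2^(1/3)*sqrt(3)*z*(-2^(1/3)*(sqrt(21) + 5)^(1/3) + 2/(sqrt(21) + 5)^(1/3))/4) + C3*exp(z*(-2^(2/3)*(sqrt(21) + 5)^(1/3)/4 - 2^(1/3)/(2*(sqrt(21) + 5)^(1/3)) + 1))*cos(2^(1/3)*sqrt(3)*z*(-2^(1/3)*(sqrt(21) + 5)^(1/3) + 2/(sqrt(21) + 5)^(1/3))/4) + C4*exp(z*(2^(1/3)/(sqrt(21) + 5)^(1/3) + 1 + 2^(2/3)*(sqrt(21) + 5)^(1/3)/2)) - z^3/3 + 3*z


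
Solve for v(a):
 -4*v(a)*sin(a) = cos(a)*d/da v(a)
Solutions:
 v(a) = C1*cos(a)^4


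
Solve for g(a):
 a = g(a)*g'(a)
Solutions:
 g(a) = -sqrt(C1 + a^2)
 g(a) = sqrt(C1 + a^2)


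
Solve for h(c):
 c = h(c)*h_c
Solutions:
 h(c) = -sqrt(C1 + c^2)
 h(c) = sqrt(C1 + c^2)


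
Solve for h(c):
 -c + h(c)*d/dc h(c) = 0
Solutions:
 h(c) = -sqrt(C1 + c^2)
 h(c) = sqrt(C1 + c^2)


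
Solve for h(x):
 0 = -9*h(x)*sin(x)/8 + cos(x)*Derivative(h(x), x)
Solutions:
 h(x) = C1/cos(x)^(9/8)


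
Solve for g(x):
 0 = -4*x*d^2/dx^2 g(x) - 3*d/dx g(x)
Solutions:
 g(x) = C1 + C2*x^(1/4)


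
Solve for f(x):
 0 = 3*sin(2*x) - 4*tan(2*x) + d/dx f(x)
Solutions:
 f(x) = C1 - 2*log(cos(2*x)) + 3*cos(2*x)/2


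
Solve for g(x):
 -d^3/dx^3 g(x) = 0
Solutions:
 g(x) = C1 + C2*x + C3*x^2


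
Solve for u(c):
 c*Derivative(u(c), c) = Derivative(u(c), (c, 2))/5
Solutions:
 u(c) = C1 + C2*erfi(sqrt(10)*c/2)


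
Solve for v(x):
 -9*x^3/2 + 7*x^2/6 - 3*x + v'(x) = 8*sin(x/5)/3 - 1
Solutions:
 v(x) = C1 + 9*x^4/8 - 7*x^3/18 + 3*x^2/2 - x - 40*cos(x/5)/3


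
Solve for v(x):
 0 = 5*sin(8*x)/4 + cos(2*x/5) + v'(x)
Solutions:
 v(x) = C1 - 5*sin(2*x/5)/2 + 5*cos(8*x)/32


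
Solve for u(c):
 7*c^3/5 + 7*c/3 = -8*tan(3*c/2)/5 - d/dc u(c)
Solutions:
 u(c) = C1 - 7*c^4/20 - 7*c^2/6 + 16*log(cos(3*c/2))/15


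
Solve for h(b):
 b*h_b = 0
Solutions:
 h(b) = C1


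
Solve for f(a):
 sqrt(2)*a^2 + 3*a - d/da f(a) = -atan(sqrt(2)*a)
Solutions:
 f(a) = C1 + sqrt(2)*a^3/3 + 3*a^2/2 + a*atan(sqrt(2)*a) - sqrt(2)*log(2*a^2 + 1)/4


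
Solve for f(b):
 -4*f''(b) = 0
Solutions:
 f(b) = C1 + C2*b


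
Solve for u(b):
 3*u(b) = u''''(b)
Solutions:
 u(b) = C1*exp(-3^(1/4)*b) + C2*exp(3^(1/4)*b) + C3*sin(3^(1/4)*b) + C4*cos(3^(1/4)*b)


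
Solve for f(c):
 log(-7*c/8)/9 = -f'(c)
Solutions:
 f(c) = C1 - c*log(-c)/9 + c*(-log(7) + 1 + 3*log(2))/9


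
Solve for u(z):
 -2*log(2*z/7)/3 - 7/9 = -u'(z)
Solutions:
 u(z) = C1 + 2*z*log(z)/3 - 2*z*log(7)/3 + z/9 + 2*z*log(2)/3


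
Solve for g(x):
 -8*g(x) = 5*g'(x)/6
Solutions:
 g(x) = C1*exp(-48*x/5)


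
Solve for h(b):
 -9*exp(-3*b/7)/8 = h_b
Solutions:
 h(b) = C1 + 21*exp(-3*b/7)/8


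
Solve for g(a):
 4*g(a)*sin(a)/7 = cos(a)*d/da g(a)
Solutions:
 g(a) = C1/cos(a)^(4/7)


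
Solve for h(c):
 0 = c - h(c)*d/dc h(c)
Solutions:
 h(c) = -sqrt(C1 + c^2)
 h(c) = sqrt(C1 + c^2)


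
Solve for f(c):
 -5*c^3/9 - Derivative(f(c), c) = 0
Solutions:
 f(c) = C1 - 5*c^4/36


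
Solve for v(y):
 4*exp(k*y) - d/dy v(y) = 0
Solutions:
 v(y) = C1 + 4*exp(k*y)/k


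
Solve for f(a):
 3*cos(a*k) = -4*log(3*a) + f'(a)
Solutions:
 f(a) = C1 + 4*a*log(a) - 4*a + 4*a*log(3) + 3*Piecewise((sin(a*k)/k, Ne(k, 0)), (a, True))


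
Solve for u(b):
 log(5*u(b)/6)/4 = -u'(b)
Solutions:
 4*Integral(1/(log(_y) - log(6) + log(5)), (_y, u(b))) = C1 - b


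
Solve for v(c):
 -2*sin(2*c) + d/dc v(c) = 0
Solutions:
 v(c) = C1 - cos(2*c)


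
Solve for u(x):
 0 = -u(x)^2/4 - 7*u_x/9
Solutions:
 u(x) = 28/(C1 + 9*x)


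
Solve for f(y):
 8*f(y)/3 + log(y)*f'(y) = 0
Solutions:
 f(y) = C1*exp(-8*li(y)/3)


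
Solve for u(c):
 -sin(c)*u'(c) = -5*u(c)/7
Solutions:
 u(c) = C1*(cos(c) - 1)^(5/14)/(cos(c) + 1)^(5/14)


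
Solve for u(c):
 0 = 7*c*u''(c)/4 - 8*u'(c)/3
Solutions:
 u(c) = C1 + C2*c^(53/21)


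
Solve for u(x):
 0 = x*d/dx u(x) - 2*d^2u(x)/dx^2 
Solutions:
 u(x) = C1 + C2*erfi(x/2)


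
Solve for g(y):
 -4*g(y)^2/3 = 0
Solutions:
 g(y) = 0


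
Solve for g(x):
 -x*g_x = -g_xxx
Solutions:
 g(x) = C1 + Integral(C2*airyai(x) + C3*airybi(x), x)


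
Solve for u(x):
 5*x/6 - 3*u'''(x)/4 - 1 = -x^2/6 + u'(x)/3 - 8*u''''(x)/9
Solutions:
 u(x) = C1 + C2*exp(x*(-3^(1/3)*(64*sqrt(1267) + 2291)^(1/3) - 27*3^(2/3)/(64*sqrt(1267) + 2291)^(1/3) + 18)/64)*sin(3^(1/6)*x*(-3^(2/3)*(64*sqrt(1267) + 2291)^(1/3) + 81/(64*sqrt(1267) + 2291)^(1/3))/64) + C3*exp(x*(-3^(1/3)*(64*sqrt(1267) + 2291)^(1/3) - 27*3^(2/3)/(64*sqrt(1267) + 2291)^(1/3) + 18)/64)*cos(3^(1/6)*x*(-3^(2/3)*(64*sqrt(1267) + 2291)^(1/3) + 81/(64*sqrt(1267) + 2291)^(1/3))/64) + C4*exp(x*(27*3^(2/3)/(64*sqrt(1267) + 2291)^(1/3) + 9 + 3^(1/3)*(64*sqrt(1267) + 2291)^(1/3))/32) + x^3/6 + 5*x^2/4 - 21*x/4


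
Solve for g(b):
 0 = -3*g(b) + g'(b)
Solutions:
 g(b) = C1*exp(3*b)


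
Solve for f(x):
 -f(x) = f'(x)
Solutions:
 f(x) = C1*exp(-x)


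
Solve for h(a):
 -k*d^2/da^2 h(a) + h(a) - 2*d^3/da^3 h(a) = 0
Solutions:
 h(a) = C1*exp(-a*(k^2/(k^3 + sqrt(-k^6 + (k^3 - 54)^2) - 54)^(1/3) + k + (k^3 + sqrt(-k^6 + (k^3 - 54)^2) - 54)^(1/3))/6) + C2*exp(a*(-4*k^2/((-1 + sqrt(3)*I)*(k^3 + sqrt(-k^6 + (k^3 - 54)^2) - 54)^(1/3)) - 2*k + (k^3 + sqrt(-k^6 + (k^3 - 54)^2) - 54)^(1/3) - sqrt(3)*I*(k^3 + sqrt(-k^6 + (k^3 - 54)^2) - 54)^(1/3))/12) + C3*exp(a*(4*k^2/((1 + sqrt(3)*I)*(k^3 + sqrt(-k^6 + (k^3 - 54)^2) - 54)^(1/3)) - 2*k + (k^3 + sqrt(-k^6 + (k^3 - 54)^2) - 54)^(1/3) + sqrt(3)*I*(k^3 + sqrt(-k^6 + (k^3 - 54)^2) - 54)^(1/3))/12)


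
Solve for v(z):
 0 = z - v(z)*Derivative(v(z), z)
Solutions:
 v(z) = -sqrt(C1 + z^2)
 v(z) = sqrt(C1 + z^2)


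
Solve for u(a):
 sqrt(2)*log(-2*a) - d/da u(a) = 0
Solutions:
 u(a) = C1 + sqrt(2)*a*log(-a) + sqrt(2)*a*(-1 + log(2))


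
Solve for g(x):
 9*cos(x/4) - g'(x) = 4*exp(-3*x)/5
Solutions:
 g(x) = C1 + 36*sin(x/4) + 4*exp(-3*x)/15


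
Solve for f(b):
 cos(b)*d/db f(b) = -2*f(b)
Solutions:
 f(b) = C1*(sin(b) - 1)/(sin(b) + 1)


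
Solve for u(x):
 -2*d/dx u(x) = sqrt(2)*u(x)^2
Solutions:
 u(x) = 2/(C1 + sqrt(2)*x)


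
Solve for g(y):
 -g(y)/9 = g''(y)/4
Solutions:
 g(y) = C1*sin(2*y/3) + C2*cos(2*y/3)


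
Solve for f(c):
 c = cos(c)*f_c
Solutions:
 f(c) = C1 + Integral(c/cos(c), c)


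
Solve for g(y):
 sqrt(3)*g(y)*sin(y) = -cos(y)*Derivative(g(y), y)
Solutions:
 g(y) = C1*cos(y)^(sqrt(3))


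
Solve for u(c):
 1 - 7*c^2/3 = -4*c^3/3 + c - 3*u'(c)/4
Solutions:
 u(c) = C1 - 4*c^4/9 + 28*c^3/27 + 2*c^2/3 - 4*c/3


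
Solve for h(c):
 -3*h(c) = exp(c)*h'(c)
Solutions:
 h(c) = C1*exp(3*exp(-c))


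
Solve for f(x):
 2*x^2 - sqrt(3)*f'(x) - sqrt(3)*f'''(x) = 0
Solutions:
 f(x) = C1 + C2*sin(x) + C3*cos(x) + 2*sqrt(3)*x^3/9 - 4*sqrt(3)*x/3


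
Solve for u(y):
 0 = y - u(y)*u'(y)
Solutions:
 u(y) = -sqrt(C1 + y^2)
 u(y) = sqrt(C1 + y^2)


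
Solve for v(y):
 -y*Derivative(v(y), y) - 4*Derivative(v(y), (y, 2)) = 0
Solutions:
 v(y) = C1 + C2*erf(sqrt(2)*y/4)


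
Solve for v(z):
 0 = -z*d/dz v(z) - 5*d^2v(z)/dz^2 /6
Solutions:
 v(z) = C1 + C2*erf(sqrt(15)*z/5)


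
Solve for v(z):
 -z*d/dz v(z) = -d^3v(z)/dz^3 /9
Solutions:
 v(z) = C1 + Integral(C2*airyai(3^(2/3)*z) + C3*airybi(3^(2/3)*z), z)


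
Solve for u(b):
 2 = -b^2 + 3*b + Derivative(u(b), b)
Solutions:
 u(b) = C1 + b^3/3 - 3*b^2/2 + 2*b


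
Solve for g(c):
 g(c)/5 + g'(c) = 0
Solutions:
 g(c) = C1*exp(-c/5)


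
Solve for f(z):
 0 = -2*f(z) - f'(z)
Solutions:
 f(z) = C1*exp(-2*z)


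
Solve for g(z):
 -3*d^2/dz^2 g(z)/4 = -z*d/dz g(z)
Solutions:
 g(z) = C1 + C2*erfi(sqrt(6)*z/3)


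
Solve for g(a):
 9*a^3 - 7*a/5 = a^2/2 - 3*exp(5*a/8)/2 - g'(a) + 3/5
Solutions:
 g(a) = C1 - 9*a^4/4 + a^3/6 + 7*a^2/10 + 3*a/5 - 12*exp(5*a/8)/5


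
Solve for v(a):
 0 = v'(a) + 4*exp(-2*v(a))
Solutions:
 v(a) = log(-sqrt(C1 - 8*a))
 v(a) = log(C1 - 8*a)/2


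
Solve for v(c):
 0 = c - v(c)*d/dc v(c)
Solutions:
 v(c) = -sqrt(C1 + c^2)
 v(c) = sqrt(C1 + c^2)


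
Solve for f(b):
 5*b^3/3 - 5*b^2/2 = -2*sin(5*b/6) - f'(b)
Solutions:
 f(b) = C1 - 5*b^4/12 + 5*b^3/6 + 12*cos(5*b/6)/5


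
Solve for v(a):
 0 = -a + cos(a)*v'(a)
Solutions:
 v(a) = C1 + Integral(a/cos(a), a)


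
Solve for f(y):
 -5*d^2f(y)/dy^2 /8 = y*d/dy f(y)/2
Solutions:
 f(y) = C1 + C2*erf(sqrt(10)*y/5)


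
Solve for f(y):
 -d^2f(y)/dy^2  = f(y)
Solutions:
 f(y) = C1*sin(y) + C2*cos(y)


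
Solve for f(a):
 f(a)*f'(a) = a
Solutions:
 f(a) = -sqrt(C1 + a^2)
 f(a) = sqrt(C1 + a^2)


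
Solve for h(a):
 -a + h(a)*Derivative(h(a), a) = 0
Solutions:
 h(a) = -sqrt(C1 + a^2)
 h(a) = sqrt(C1 + a^2)


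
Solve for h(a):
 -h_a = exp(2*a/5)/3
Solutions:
 h(a) = C1 - 5*exp(2*a/5)/6


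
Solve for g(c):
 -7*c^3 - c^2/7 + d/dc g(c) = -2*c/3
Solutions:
 g(c) = C1 + 7*c^4/4 + c^3/21 - c^2/3


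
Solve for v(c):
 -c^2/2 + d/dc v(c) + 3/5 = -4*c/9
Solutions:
 v(c) = C1 + c^3/6 - 2*c^2/9 - 3*c/5


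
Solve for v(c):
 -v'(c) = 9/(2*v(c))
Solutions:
 v(c) = -sqrt(C1 - 9*c)
 v(c) = sqrt(C1 - 9*c)


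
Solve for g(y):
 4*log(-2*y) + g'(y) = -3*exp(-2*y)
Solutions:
 g(y) = C1 - 4*y*log(-y) + 4*y*(1 - log(2)) + 3*exp(-2*y)/2


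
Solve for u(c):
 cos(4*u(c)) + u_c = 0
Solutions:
 u(c) = -asin((C1 + exp(8*c))/(C1 - exp(8*c)))/4 + pi/4
 u(c) = asin((C1 + exp(8*c))/(C1 - exp(8*c)))/4


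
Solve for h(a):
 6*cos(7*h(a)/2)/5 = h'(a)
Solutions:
 -6*a/5 - log(sin(7*h(a)/2) - 1)/7 + log(sin(7*h(a)/2) + 1)/7 = C1


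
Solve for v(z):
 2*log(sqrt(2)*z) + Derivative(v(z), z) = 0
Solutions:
 v(z) = C1 - 2*z*log(z) - z*log(2) + 2*z


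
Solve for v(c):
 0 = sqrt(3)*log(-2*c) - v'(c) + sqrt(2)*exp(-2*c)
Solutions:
 v(c) = C1 + sqrt(3)*c*log(-c) + sqrt(3)*c*(-1 + log(2)) - sqrt(2)*exp(-2*c)/2


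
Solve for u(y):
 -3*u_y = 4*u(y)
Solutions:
 u(y) = C1*exp(-4*y/3)


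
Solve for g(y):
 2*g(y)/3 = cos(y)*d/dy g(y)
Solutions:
 g(y) = C1*(sin(y) + 1)^(1/3)/(sin(y) - 1)^(1/3)


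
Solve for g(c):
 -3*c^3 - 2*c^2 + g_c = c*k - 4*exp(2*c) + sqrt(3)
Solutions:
 g(c) = C1 + 3*c^4/4 + 2*c^3/3 + c^2*k/2 + sqrt(3)*c - 2*exp(2*c)
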